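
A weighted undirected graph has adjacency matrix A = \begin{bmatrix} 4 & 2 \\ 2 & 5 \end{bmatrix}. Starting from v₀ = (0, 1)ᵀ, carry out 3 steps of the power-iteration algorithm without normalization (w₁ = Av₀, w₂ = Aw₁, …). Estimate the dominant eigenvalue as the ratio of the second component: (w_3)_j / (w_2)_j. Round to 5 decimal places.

λ ≈ 6.24138

w1 = Av₀ = (2, 5)
w2 = Aw1 = (18, 29)
w3 = Aw2 = (130, 181)
Ratio at component: 181 / 29 = 6.24138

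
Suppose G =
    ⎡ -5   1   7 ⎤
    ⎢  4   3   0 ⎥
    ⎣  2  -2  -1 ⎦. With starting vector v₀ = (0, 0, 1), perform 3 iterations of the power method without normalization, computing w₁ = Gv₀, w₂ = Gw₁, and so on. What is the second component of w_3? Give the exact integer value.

-84

w1 = Gv₀ = (7, 0, -1)
w2 = Gw1 = (-42, 28, 15)
w3 = Gw2 = (343, -84, -155)
The requested component of w3 is -84.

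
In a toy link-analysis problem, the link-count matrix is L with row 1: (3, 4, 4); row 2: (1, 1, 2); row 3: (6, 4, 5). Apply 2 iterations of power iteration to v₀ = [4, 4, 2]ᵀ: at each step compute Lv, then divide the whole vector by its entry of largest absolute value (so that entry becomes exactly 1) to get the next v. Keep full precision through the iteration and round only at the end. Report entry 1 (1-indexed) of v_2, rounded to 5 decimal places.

0.69261

Lv0 = (36.000000, 12.000000, 50.000000); divide by 50.000000 → v1 = (0.720000, 0.240000, 1.000000)
Lv1 = (7.120000, 2.960000, 10.280000); divide by 10.280000 → v2 = (0.692607, 0.287938, 1.000000)
Requested entry of v2: 356/514 = 0.69261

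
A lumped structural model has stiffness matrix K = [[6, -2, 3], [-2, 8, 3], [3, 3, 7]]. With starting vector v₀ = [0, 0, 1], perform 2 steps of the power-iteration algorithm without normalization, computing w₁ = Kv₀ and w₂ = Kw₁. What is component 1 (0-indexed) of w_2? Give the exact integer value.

w1 = Kv₀ = (6·0 + (-2)·0 + 3·1; (-2)·0 + 8·0 + 3·1; 3·0 + 3·0 + 7·1) = (3, 3, 7)
w2 = Kw1 = (6·3 + (-2)·3 + 3·7; (-2)·3 + 8·3 + 3·7; 3·3 + 3·3 + 7·7) = (33, 39, 67)
The requested component of w2 is 39.

39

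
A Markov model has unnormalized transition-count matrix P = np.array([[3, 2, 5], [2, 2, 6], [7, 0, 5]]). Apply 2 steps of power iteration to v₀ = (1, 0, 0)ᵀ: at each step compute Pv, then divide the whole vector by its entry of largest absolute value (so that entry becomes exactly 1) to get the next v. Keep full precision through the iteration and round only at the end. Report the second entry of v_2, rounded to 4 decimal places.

Pv0 = (3.00000, 2.00000, 7.00000); divide by 7.00000 → v1 = (0.42857, 0.28571, 1.00000)
Pv1 = (6.85714, 7.42857, 8.00000); divide by 8.00000 → v2 = (0.85714, 0.92857, 1.00000)
Requested entry of v2: 52/56 = 0.9286

0.9286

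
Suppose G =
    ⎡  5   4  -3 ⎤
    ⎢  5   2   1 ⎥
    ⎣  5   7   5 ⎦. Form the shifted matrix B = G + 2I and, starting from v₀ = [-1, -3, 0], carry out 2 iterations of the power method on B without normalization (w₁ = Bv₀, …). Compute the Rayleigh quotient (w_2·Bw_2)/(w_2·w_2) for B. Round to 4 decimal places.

B = G + 2I has rows (7, 4, -3); (5, 4, 1); (5, 7, 7)
w1 = Bv₀ = (-19, -17, -26)
w2 = Bw1 = (-123, -189, -396)
Bw2 = (-429, -1767, -4710)
w2·Bw2 = 2251890; w2·w2 = 207666; μ ≈ 2251890/207666 = 10.8438

μ ≈ 10.8438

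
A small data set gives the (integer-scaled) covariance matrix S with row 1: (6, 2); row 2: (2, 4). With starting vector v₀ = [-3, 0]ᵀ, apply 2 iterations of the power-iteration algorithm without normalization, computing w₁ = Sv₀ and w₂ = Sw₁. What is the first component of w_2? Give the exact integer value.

w1 = Sv₀ = (6·(-3) + 2·0; 2·(-3) + 4·0) = (-18, -6)
w2 = Sw1 = (6·(-18) + 2·(-6); 2·(-18) + 4·(-6)) = (-120, -60)
The requested component of w2 is -120.

-120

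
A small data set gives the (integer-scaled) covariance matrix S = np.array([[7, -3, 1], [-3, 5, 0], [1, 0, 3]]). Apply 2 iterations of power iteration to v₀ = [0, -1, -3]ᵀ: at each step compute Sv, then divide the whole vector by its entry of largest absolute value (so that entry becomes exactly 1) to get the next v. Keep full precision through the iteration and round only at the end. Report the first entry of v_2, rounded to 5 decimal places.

-0.22222

Sv0 = (0.000000, -5.000000, -9.000000); divide by -9.000000 → v1 = (0.000000, 0.555556, 1.000000)
Sv1 = (-0.666667, 2.777778, 3.000000); divide by 3.000000 → v2 = (-0.222222, 0.925926, 1.000000)
Requested entry of v2: 6/-27 = -0.22222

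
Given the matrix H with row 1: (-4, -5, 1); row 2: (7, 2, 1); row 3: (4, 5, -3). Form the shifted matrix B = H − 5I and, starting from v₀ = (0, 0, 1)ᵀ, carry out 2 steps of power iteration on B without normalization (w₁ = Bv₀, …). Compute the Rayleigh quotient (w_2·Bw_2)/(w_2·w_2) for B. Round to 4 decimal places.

-9.7173

B = H − 5I has rows (-9, -5, 1); (7, -3, 1); (4, 5, -8)
w1 = Bv₀ = ((-9)·0 + (-5)·0 + 1·1; 7·0 + (-3)·0 + 1·1; 4·0 + 5·0 + (-8)·1) = (1, 1, -8)
w2 = Bw1 = ((-9)·1 + (-5)·1 + 1·(-8); 7·1 + (-3)·1 + 1·(-8); 4·1 + 5·1 + (-8)·(-8)) = (-22, -4, 73)
Bw2 = (291, -69, -692)
w2·Bw2 = -56642; w2·w2 = 5829; μ ≈ -56642/5829 = -9.7173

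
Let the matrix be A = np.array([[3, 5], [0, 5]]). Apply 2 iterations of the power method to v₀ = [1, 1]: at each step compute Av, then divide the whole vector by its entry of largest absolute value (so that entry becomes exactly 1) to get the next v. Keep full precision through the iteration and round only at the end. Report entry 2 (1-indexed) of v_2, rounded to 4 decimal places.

0.5102

Av0 = (8.00000, 5.00000); divide by 8.00000 → v1 = (1.00000, 0.62500)
Av1 = (6.12500, 3.12500); divide by 6.12500 → v2 = (1.00000, 0.51020)
Requested entry of v2: 25/49 = 0.5102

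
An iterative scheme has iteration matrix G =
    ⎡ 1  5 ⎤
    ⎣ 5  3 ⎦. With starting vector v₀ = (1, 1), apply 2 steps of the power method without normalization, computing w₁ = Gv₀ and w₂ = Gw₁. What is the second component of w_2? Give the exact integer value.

54

w1 = Gv₀ = (1·1 + 5·1; 5·1 + 3·1) = (6, 8)
w2 = Gw1 = (1·6 + 5·8; 5·6 + 3·8) = (46, 54)
The requested component of w2 is 54.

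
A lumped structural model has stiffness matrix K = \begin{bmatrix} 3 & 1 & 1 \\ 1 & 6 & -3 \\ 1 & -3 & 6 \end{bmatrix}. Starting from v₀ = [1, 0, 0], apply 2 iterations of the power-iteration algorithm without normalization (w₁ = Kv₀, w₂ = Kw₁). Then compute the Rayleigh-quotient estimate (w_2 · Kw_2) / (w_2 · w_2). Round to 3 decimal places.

w1 = Kv₀ = (3·1 + 1·0 + 1·0; 1·1 + 6·0 + (-3)·0; 1·1 + (-3)·0 + 6·0) = (3, 1, 1)
w2 = Kw1 = (3·3 + 1·1 + 1·1; 1·3 + 6·1 + (-3)·1; 1·3 + (-3)·1 + 6·1) = (11, 6, 6)
Kw2 = (45, 29, 29)
w2·Kw2 = 11·45 + 6·29 + 6·29 = 843; w2·w2 = 11·11 + 6·6 + 6·6 = 193
λ ≈ 843/193 = 4.368

λ ≈ 4.368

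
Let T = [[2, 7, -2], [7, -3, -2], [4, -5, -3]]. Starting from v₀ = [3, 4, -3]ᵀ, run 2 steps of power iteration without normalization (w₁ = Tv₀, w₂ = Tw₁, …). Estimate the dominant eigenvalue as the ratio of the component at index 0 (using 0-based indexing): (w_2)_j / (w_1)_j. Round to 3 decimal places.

4.575

w1 = Tv₀ = (2·3 + 7·4 + (-2)·(-3); 7·3 + (-3)·4 + (-2)·(-3); 4·3 + (-5)·4 + (-3)·(-3)) = (40, 15, 1)
w2 = Tw1 = (2·40 + 7·15 + (-2)·1; 7·40 + (-3)·15 + (-2)·1; 4·40 + (-5)·15 + (-3)·1) = (183, 233, 82)
Ratio at component: 183 / 40 = 4.575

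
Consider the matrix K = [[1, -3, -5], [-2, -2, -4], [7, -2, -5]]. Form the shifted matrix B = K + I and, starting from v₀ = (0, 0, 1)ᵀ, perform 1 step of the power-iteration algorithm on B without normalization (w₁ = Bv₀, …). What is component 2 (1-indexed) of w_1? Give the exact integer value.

-4

B = K + I has rows (2, -3, -5); (-2, -1, -4); (7, -2, -4)
w1 = Bv₀ = (2·0 + (-3)·0 + (-5)·1; (-2)·0 + (-1)·0 + (-4)·1; 7·0 + (-2)·0 + (-4)·1) = (-5, -4, -4)
Requested component of w1: -4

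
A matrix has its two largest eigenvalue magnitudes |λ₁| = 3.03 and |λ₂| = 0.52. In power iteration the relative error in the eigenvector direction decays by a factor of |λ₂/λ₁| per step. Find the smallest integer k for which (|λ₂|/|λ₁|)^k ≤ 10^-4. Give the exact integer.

|λ₂/λ₁| = 0.52/3.03 = 0.17162
Need k ≥ ln(10^-4) / ln(0.17162) = -9.2103 / -1.7625 ≈ 5.226
Smallest integer k satisfying the bound: 6

6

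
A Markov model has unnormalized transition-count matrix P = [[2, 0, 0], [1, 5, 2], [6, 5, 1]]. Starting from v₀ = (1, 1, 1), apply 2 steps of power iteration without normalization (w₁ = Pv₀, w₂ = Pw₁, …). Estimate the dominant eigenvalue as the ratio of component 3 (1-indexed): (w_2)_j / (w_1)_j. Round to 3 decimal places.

w1 = Pv₀ = (2, 8, 12)
w2 = Pw1 = (4, 66, 64)
Ratio at component: 64 / 12 = 5.333

λ ≈ 5.333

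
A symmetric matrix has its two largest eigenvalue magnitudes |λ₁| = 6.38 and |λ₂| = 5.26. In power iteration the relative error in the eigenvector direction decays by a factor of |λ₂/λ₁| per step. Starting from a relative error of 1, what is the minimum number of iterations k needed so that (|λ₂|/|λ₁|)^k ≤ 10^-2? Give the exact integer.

|λ₂/λ₁| = 5.26/6.38 = 0.82445
Need k ≥ ln(10^-2) / ln(0.82445) = -4.6052 / -0.1930 ≈ 23.856
Smallest integer k satisfying the bound: 24

24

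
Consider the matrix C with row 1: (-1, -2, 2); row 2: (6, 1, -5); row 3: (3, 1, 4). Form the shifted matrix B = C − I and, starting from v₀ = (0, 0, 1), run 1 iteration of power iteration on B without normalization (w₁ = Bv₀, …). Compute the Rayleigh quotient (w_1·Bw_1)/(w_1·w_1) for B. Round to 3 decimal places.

B = C − I has rows (-2, -2, 2); (6, 0, -5); (3, 1, 3)
w1 = Bv₀ = ((-2)·0 + (-2)·0 + 2·1; 6·0 + 0·0 + (-5)·1; 3·0 + 1·0 + 3·1) = (2, -5, 3)
Bw1 = (12, -3, 10)
w1·Bw1 = 69; w1·w1 = 38; μ ≈ 69/38 = 1.816

1.816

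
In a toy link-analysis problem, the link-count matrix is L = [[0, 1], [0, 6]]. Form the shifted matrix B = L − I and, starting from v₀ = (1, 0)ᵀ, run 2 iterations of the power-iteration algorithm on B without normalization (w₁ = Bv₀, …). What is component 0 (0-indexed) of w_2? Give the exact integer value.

B = L − I has rows (-1, 1); (0, 5)
w1 = Bv₀ = ((-1)·1 + 1·0; 0·1 + 5·0) = (-1, 0)
w2 = Bw1 = ((-1)·(-1) + 1·0; 0·(-1) + 5·0) = (1, 0)
Requested component of w2: 1

1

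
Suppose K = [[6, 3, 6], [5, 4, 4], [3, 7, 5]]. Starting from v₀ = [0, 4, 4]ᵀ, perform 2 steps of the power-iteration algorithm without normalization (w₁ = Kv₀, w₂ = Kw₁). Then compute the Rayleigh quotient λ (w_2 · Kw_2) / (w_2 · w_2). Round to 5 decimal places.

w1 = Kv₀ = (6·0 + 3·4 + 6·4; 5·0 + 4·4 + 4·4; 3·0 + 7·4 + 5·4) = (36, 32, 48)
w2 = Kw1 = (6·36 + 3·32 + 6·48; 5·36 + 4·32 + 4·48; 3·36 + 7·32 + 5·48) = (600, 500, 572)
Kw2 = (8532, 7288, 8160)
w2·Kw2 = 600·8532 + 500·7288 + 572·8160 = 13430720; w2·w2 = 600·600 + 500·500 + 572·572 = 937184
λ ≈ 13430720/937184 = 14.33093

λ ≈ 14.33093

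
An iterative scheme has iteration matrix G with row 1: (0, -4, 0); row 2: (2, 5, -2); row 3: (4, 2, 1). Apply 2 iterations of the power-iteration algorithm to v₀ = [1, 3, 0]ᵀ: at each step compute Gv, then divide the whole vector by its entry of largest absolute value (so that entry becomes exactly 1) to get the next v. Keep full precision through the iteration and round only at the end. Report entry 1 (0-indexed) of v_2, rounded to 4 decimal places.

Gv0 = (-12.00000, 17.00000, 10.00000); divide by 17.00000 → v1 = (-0.70588, 1.00000, 0.58824)
Gv1 = (-4.00000, 2.41176, -0.23529); divide by -4.00000 → v2 = (1.00000, -0.60294, 0.05882)
Requested entry of v2: 41/-68 = -0.6029

-0.6029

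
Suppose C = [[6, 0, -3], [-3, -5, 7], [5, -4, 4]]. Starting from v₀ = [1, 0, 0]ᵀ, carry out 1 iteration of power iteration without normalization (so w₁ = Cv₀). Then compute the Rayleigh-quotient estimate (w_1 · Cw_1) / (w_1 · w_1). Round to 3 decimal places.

w1 = Cv₀ = (6·1 + 0·0 + (-3)·0; (-3)·1 + (-5)·0 + 7·0; 5·1 + (-4)·0 + 4·0) = (6, -3, 5)
Cw1 = (21, 32, 62)
w1·Cw1 = 6·21 + (-3)·32 + 5·62 = 340; w1·w1 = 6·6 + (-3)·(-3) + 5·5 = 70
λ ≈ 340/70 = 4.857

λ ≈ 4.857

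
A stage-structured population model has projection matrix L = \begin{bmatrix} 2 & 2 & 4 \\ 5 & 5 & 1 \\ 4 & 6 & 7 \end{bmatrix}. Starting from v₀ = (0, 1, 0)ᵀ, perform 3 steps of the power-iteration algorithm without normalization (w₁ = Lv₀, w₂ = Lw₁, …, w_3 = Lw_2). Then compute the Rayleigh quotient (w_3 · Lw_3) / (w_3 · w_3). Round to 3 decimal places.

λ ≈ 11.989

w1 = Lv₀ = (2·0 + 2·1 + 4·0; 5·0 + 5·1 + 1·0; 4·0 + 6·1 + 7·0) = (2, 5, 6)
w2 = Lw1 = (2·2 + 2·5 + 4·6; 5·2 + 5·5 + 1·6; 4·2 + 6·5 + 7·6) = (38, 41, 80)
w3 = Lw2 = (478, 475, 958)
Lw3 = (5738, 5723, 11468)
w3·Lw3 = 478·5738 + 475·5723 + 958·11468 = 16447533; w3·w3 = 478·478 + 475·475 + 958·958 = 1371873
λ ≈ 16447533/1371873 = 11.989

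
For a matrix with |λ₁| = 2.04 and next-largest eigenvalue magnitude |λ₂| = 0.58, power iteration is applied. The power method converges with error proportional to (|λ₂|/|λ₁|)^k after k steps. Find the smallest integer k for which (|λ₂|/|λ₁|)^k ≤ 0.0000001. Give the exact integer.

|λ₂/λ₁| = 0.58/2.04 = 0.28431
Need k ≥ ln(0.0000001) / ln(0.28431) = -16.1181 / -1.2577 ≈ 12.816
Smallest integer k satisfying the bound: 13

13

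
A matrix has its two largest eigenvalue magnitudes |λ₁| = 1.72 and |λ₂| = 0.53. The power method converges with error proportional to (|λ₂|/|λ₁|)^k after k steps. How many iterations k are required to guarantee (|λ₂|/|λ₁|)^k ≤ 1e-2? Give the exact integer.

4

|λ₂/λ₁| = 0.53/1.72 = 0.30814
Need k ≥ ln(1e-2) / ln(0.30814) = -4.6052 / -1.1772 ≈ 3.912
Smallest integer k satisfying the bound: 4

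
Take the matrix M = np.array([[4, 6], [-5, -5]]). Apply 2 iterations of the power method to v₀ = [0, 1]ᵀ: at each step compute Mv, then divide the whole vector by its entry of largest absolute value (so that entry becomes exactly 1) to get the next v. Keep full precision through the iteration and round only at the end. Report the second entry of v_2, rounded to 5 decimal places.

0.83333

Mv0 = (6.000000, -5.000000); divide by 6.000000 → v1 = (1.000000, -0.833333)
Mv1 = (-1.000000, -0.833333); divide by -1.000000 → v2 = (1.000000, 0.833333)
Requested entry of v2: -5/-6 = 0.83333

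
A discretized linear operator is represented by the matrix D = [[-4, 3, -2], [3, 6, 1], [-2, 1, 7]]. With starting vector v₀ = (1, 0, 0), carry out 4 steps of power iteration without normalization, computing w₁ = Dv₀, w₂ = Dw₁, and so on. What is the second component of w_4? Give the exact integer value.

279

w1 = Dv₀ = ((-4)·1 + 3·0 + (-2)·0; 3·1 + 6·0 + 1·0; (-2)·1 + 1·0 + 7·0) = (-4, 3, -2)
w2 = Dw1 = ((-4)·(-4) + 3·3 + (-2)·(-2); 3·(-4) + 6·3 + 1·(-2); (-2)·(-4) + 1·3 + 7·(-2)) = (29, 4, -3)
w3 = Dw2 = (-98, 108, -75)
w4 = Dw3 = (866, 279, -221)
The requested component of w4 is 279.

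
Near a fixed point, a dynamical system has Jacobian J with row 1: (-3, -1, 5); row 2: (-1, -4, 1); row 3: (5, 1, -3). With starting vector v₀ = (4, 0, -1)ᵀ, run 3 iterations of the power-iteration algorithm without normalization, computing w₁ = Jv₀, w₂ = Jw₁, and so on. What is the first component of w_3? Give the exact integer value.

w1 = Jv₀ = ((-3)·4 + (-1)·0 + 5·(-1); (-1)·4 + (-4)·0 + 1·(-1); 5·4 + 1·0 + (-3)·(-1)) = (-17, -5, 23)
w2 = Jw1 = ((-3)·(-17) + (-1)·(-5) + 5·23; (-1)·(-17) + (-4)·(-5) + 1·23; 5·(-17) + 1·(-5) + (-3)·23) = (171, 60, -159)
w3 = Jw2 = (-1368, -570, 1392)
The requested component of w3 is -1368.

-1368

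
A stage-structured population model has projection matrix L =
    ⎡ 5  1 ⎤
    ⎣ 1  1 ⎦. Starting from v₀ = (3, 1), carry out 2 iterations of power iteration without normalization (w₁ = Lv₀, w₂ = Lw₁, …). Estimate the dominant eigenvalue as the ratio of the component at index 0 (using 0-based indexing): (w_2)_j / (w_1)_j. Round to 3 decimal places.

w1 = Lv₀ = (5·3 + 1·1; 1·3 + 1·1) = (16, 4)
w2 = Lw1 = (5·16 + 1·4; 1·16 + 1·4) = (84, 20)
Ratio at component: 84 / 16 = 5.250

5.250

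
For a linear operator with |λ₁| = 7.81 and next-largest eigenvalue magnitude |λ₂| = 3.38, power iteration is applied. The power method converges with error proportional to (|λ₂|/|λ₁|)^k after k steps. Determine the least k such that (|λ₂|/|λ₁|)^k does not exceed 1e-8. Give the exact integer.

|λ₂/λ₁| = 3.38/7.81 = 0.43278
Need k ≥ ln(1e-8) / ln(0.43278) = -18.4207 / -0.8375 ≈ 21.994
Smallest integer k satisfying the bound: 22

22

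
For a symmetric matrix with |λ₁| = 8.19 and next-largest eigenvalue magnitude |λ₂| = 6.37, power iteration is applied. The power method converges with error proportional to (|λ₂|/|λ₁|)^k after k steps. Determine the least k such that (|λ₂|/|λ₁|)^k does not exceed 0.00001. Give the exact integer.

46

|λ₂/λ₁| = 6.37/8.19 = 0.77778
Need k ≥ ln(0.00001) / ln(0.77778) = -11.5129 / -0.2513 ≈ 45.811
Smallest integer k satisfying the bound: 46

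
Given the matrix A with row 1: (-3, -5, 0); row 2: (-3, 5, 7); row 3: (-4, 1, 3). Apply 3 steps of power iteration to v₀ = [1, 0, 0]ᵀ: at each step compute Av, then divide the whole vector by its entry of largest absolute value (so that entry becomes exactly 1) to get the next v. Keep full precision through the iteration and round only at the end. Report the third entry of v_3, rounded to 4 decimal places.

Av0 = (-3.00000, -3.00000, -4.00000); divide by -4.00000 → v1 = (0.75000, 0.75000, 1.00000)
Av1 = (-6.00000, 8.50000, 0.75000); divide by 8.50000 → v2 = (-0.70588, 1.00000, 0.08824)
Av2 = (-2.88235, 7.73529, 4.08824); divide by 7.73529 → v3 = (-0.37262, 1.00000, 0.52852)
Requested entry of v3: -139/-263 = 0.5285

0.5285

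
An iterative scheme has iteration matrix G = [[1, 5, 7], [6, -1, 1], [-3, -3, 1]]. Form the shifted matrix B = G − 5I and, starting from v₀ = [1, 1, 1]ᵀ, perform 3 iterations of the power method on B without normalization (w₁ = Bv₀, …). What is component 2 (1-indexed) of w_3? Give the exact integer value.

-761

B = G − 5I has rows (-4, 5, 7); (6, -6, 1); (-3, -3, -4)
w1 = Bv₀ = (8, 1, -10)
w2 = Bw1 = (-97, 32, 13)
w3 = Bw2 = (639, -761, 143)
Requested component of w3: -761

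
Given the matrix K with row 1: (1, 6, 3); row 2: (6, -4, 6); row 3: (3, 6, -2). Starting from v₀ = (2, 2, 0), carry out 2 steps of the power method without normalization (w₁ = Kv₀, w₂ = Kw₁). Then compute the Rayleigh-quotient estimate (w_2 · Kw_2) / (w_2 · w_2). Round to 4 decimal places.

3.8915

w1 = Kv₀ = (1·2 + 6·2 + 3·0; 6·2 + (-4)·2 + 6·0; 3·2 + 6·2 + (-2)·0) = (14, 4, 18)
w2 = Kw1 = (1·14 + 6·4 + 3·18; 6·14 + (-4)·4 + 6·18; 3·14 + 6·4 + (-2)·18) = (92, 176, 30)
Kw2 = (1238, 28, 1272)
w2·Kw2 = 92·1238 + 176·28 + 30·1272 = 156984; w2·w2 = 92·92 + 176·176 + 30·30 = 40340
λ ≈ 156984/40340 = 3.8915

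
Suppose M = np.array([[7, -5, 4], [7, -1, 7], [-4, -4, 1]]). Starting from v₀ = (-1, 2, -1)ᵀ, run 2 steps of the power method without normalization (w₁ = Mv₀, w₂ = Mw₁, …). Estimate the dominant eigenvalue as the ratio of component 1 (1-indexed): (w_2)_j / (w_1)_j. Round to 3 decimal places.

w1 = Mv₀ = (7·(-1) + (-5)·2 + 4·(-1); 7·(-1) + (-1)·2 + 7·(-1); (-4)·(-1) + (-4)·2 + 1·(-1)) = (-21, -16, -5)
w2 = Mw1 = (7·(-21) + (-5)·(-16) + 4·(-5); 7·(-21) + (-1)·(-16) + 7·(-5); (-4)·(-21) + (-4)·(-16) + 1·(-5)) = (-87, -166, 143)
Ratio at component: -87 / -21 = 4.143

λ ≈ 4.143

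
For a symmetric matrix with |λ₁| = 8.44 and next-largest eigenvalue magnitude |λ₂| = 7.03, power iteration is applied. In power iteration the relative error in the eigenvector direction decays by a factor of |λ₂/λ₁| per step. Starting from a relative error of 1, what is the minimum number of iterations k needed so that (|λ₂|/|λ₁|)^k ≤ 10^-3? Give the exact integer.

|λ₂/λ₁| = 7.03/8.44 = 0.83294
Need k ≥ ln(10^-3) / ln(0.83294) = -6.9078 / -0.1828 ≈ 37.790
Smallest integer k satisfying the bound: 38

38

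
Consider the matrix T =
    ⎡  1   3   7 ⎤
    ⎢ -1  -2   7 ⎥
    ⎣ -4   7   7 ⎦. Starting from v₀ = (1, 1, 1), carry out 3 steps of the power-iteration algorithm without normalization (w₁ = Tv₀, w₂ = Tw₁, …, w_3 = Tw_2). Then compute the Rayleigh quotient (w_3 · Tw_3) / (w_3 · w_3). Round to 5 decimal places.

5.55809

w1 = Tv₀ = (1·1 + 3·1 + 7·1; (-1)·1 + (-2)·1 + 7·1; (-4)·1 + 7·1 + 7·1) = (11, 4, 10)
w2 = Tw1 = (1·11 + 3·4 + 7·10; (-1)·11 + (-2)·4 + 7·10; (-4)·11 + 7·4 + 7·10) = (93, 51, 54)
w3 = Tw2 = (624, 183, 363)
Tw3 = (3714, 1551, 1326)
w3·Tw3 = 624·3714 + 183·1551 + 363·1326 = 3082707; w3·w3 = 624·624 + 183·183 + 363·363 = 554634
λ ≈ 3082707/554634 = 5.55809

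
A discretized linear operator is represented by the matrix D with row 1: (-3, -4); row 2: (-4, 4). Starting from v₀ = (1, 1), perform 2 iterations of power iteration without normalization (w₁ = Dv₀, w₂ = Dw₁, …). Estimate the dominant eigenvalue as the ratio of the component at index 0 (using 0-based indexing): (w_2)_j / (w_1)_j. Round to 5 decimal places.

λ ≈ -3.00000

w1 = Dv₀ = (-7, 0)
w2 = Dw1 = (21, 28)
Ratio at component: 21 / -7 = -3.00000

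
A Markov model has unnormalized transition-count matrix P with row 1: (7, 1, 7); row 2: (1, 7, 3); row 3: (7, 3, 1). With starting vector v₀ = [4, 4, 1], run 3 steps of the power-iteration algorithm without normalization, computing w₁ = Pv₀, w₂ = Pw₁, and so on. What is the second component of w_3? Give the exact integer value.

4701

w1 = Pv₀ = (7·4 + 1·4 + 7·1; 1·4 + 7·4 + 3·1; 7·4 + 3·4 + 1·1) = (39, 35, 41)
w2 = Pw1 = (7·39 + 1·35 + 7·41; 1·39 + 7·35 + 3·41; 7·39 + 3·35 + 1·41) = (595, 407, 419)
w3 = Pw2 = (7505, 4701, 5805)
The requested component of w3 is 4701.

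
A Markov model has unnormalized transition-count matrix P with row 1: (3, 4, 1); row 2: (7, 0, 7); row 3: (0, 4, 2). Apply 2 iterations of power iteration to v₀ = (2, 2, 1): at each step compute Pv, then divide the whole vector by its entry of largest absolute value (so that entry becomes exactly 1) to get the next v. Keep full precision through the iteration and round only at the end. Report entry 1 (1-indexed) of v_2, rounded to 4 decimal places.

0.7943

Pv0 = (15.00000, 21.00000, 10.00000); divide by 21.00000 → v1 = (0.71429, 1.00000, 0.47619)
Pv1 = (6.61905, 8.33333, 4.95238); divide by 8.33333 → v2 = (0.79429, 1.00000, 0.59429)
Requested entry of v2: 139/175 = 0.7943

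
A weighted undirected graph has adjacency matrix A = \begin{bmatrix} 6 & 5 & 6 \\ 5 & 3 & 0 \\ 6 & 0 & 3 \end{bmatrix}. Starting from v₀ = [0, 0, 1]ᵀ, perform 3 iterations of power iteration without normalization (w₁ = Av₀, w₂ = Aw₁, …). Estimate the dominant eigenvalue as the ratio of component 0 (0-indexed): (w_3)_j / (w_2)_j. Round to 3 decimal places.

λ ≈ 13.778

w1 = Av₀ = (6·0 + 5·0 + 6·1; 5·0 + 3·0 + 0·1; 6·0 + 0·0 + 3·1) = (6, 0, 3)
w2 = Aw1 = (6·6 + 5·0 + 6·3; 5·6 + 3·0 + 0·3; 6·6 + 0·0 + 3·3) = (54, 30, 45)
w3 = Aw2 = (744, 360, 459)
Ratio at component: 744 / 54 = 13.778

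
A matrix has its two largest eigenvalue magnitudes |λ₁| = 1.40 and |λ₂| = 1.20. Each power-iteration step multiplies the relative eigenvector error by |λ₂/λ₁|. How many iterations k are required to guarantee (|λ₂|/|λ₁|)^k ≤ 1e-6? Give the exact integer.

90

|λ₂/λ₁| = 1.20/1.40 = 0.85714
Need k ≥ ln(1e-6) / ln(0.85714) = -13.8155 / -0.1542 ≈ 89.623
Smallest integer k satisfying the bound: 90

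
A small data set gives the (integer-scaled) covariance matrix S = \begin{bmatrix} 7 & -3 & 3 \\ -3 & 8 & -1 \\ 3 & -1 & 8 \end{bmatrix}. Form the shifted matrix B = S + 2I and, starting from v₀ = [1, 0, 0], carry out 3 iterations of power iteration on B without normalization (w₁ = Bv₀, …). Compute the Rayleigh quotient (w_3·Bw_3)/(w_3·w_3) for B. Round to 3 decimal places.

μ ≈ 14.308

B = S + 2I has rows (9, -3, 3); (-3, 10, -1); (3, -1, 10)
w1 = Bv₀ = (9, -3, 3)
w2 = Bw1 = (99, -60, 60)
w3 = Bw2 = (1251, -957, 957)
Bw3 = (17001, -14280, 14280)
w3·Bw3 = 48600171; w3·w3 = 3396699; μ ≈ 48600171/3396699 = 14.308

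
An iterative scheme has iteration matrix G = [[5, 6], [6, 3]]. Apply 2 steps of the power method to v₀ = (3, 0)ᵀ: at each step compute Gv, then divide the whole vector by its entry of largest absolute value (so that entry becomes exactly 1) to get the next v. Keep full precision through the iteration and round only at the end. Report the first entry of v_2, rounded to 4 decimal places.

Gv0 = (15.00000, 18.00000); divide by 18.00000 → v1 = (0.83333, 1.00000)
Gv1 = (10.16667, 8.00000); divide by 10.16667 → v2 = (1.00000, 0.78689)
Requested entry of v2: 183/183 = 1.0000

1.0000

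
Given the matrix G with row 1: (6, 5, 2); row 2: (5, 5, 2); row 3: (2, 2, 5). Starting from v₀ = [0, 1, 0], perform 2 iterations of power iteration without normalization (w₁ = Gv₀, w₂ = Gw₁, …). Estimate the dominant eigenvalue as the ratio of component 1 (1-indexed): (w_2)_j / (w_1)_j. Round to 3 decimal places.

11.800

w1 = Gv₀ = (6·0 + 5·1 + 2·0; 5·0 + 5·1 + 2·0; 2·0 + 2·1 + 5·0) = (5, 5, 2)
w2 = Gw1 = (6·5 + 5·5 + 2·2; 5·5 + 5·5 + 2·2; 2·5 + 2·5 + 5·2) = (59, 54, 30)
Ratio at component: 59 / 5 = 11.800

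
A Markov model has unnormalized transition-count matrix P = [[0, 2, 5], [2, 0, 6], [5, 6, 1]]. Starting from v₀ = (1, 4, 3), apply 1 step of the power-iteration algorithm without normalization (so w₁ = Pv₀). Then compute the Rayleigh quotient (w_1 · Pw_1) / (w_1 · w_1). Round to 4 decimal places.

w1 = Pv₀ = (23, 20, 32)
Pw1 = (200, 238, 267)
w1·Pw1 = 23·200 + 20·238 + 32·267 = 17904; w1·w1 = 23·23 + 20·20 + 32·32 = 1953
λ ≈ 17904/1953 = 9.1674

9.1674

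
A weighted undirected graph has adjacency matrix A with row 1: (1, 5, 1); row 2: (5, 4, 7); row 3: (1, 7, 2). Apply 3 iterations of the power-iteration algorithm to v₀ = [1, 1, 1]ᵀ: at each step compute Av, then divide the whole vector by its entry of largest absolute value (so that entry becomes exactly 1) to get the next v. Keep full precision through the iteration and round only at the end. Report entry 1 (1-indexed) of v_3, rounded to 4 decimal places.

0.5066

Av0 = (7.00000, 16.00000, 10.00000); divide by 16.00000 → v1 = (0.43750, 1.00000, 0.62500)
Av1 = (6.06250, 10.56250, 8.68750); divide by 10.56250 → v2 = (0.57396, 1.00000, 0.82249)
Av2 = (6.39645, 12.62722, 9.21893); divide by 12.62722 → v3 = (0.50656, 1.00000, 0.73008)
Requested entry of v3: 1081/2134 = 0.5066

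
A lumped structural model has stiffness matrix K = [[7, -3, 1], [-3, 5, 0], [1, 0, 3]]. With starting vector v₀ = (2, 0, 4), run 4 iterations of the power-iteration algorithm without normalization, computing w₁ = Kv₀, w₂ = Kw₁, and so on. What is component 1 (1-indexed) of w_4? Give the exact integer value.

12946

w1 = Kv₀ = (18, -6, 14)
w2 = Kw1 = (158, -84, 60)
w3 = Kw2 = (1418, -894, 338)
w4 = Kw3 = (12946, -8724, 2432)
The requested component of w4 is 12946.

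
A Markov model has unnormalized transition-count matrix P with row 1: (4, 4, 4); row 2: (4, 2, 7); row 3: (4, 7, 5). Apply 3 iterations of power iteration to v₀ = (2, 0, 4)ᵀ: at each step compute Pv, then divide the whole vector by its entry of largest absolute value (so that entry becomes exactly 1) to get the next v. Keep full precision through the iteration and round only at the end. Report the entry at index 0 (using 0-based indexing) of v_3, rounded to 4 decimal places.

Pv0 = (24.00000, 36.00000, 28.00000); divide by 36.00000 → v1 = (0.66667, 1.00000, 0.77778)
Pv1 = (9.77778, 10.11111, 13.55556); divide by 13.55556 → v2 = (0.72131, 0.74590, 1.00000)
Pv2 = (9.86885, 11.37705, 13.10656); divide by 13.10656 → v3 = (0.75297, 0.86804, 1.00000)
Requested entry of v3: 4816/6396 = 0.7530

0.7530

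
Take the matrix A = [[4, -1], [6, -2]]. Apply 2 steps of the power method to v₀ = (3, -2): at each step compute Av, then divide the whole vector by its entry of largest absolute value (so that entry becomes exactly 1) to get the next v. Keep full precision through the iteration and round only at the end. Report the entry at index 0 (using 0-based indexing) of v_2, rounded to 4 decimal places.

0.8500

Av0 = (14.00000, 22.00000); divide by 22.00000 → v1 = (0.63636, 1.00000)
Av1 = (1.54545, 1.81818); divide by 1.81818 → v2 = (0.85000, 1.00000)
Requested entry of v2: 34/40 = 0.8500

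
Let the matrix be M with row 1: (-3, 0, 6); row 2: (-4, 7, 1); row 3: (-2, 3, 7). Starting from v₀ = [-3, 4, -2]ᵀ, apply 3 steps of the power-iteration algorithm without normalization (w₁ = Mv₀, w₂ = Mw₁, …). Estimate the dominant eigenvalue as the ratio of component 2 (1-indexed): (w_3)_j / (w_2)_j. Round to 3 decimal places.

7.057

w1 = Mv₀ = (-3, 38, 4)
w2 = Mw1 = (33, 282, 148)
w3 = Mw2 = (789, 1990, 1816)
Ratio at component: 1990 / 282 = 7.057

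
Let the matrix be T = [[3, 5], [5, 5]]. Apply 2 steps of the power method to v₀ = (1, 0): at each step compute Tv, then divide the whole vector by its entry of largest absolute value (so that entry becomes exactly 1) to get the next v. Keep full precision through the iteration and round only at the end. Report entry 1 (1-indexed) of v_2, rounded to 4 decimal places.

Tv0 = (3.00000, 5.00000); divide by 5.00000 → v1 = (0.60000, 1.00000)
Tv1 = (6.80000, 8.00000); divide by 8.00000 → v2 = (0.85000, 1.00000)
Requested entry of v2: 34/40 = 0.8500

0.8500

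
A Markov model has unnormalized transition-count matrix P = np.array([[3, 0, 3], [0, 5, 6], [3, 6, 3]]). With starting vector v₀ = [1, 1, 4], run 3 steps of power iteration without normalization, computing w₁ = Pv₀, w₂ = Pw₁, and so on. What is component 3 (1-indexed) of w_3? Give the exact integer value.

w1 = Pv₀ = (15, 29, 21)
w2 = Pw1 = (108, 271, 282)
w3 = Pw2 = (1170, 3047, 2796)
The requested component of w3 is 2796.

2796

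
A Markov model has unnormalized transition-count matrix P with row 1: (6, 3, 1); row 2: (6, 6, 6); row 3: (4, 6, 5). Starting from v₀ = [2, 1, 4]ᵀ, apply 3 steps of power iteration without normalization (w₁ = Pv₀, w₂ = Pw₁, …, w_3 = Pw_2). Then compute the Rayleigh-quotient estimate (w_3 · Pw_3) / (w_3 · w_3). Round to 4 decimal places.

w1 = Pv₀ = (19, 42, 34)
w2 = Pw1 = (274, 570, 498)
w3 = Pw2 = (3852, 8052, 7006)
Pw3 = (54274, 113460, 98750)
w3·Pw3 = 3852·54274 + 8052·113460 + 7006·98750 = 1814485868; w3·w3 = 3852·3852 + 8052·8052 + 7006·7006 = 128756644
λ ≈ 1814485868/128756644 = 14.0924

14.0924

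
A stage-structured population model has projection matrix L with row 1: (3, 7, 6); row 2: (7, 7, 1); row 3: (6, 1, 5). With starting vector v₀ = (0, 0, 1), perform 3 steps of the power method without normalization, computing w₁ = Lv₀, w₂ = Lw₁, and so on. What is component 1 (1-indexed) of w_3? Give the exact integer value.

w1 = Lv₀ = (6, 1, 5)
w2 = Lw1 = (55, 54, 62)
w3 = Lw2 = (915, 825, 694)
The requested component of w3 is 915.

915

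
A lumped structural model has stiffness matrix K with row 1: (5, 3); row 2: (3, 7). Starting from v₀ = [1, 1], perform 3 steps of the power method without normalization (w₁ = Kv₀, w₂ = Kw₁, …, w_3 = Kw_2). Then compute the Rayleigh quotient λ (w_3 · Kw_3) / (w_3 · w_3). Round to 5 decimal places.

λ ≈ 9.16213

w1 = Kv₀ = (5·1 + 3·1; 3·1 + 7·1) = (8, 10)
w2 = Kw1 = (5·8 + 3·10; 3·8 + 7·10) = (70, 94)
w3 = Kw2 = (632, 868)
Kw3 = (5764, 7972)
w3·Kw3 = 632·5764 + 868·7972 = 10562544; w3·w3 = 632·632 + 868·868 = 1152848
λ ≈ 10562544/1152848 = 9.16213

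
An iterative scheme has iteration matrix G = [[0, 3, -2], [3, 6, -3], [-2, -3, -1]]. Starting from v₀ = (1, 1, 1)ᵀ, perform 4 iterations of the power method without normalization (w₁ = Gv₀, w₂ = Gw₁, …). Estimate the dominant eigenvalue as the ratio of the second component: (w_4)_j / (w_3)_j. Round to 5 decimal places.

w1 = Gv₀ = (1, 6, -6)
w2 = Gw1 = (30, 57, -14)
w3 = Gw2 = (199, 474, -217)
w4 = Gw3 = (1856, 4092, -1603)
Ratio at component: 4092 / 474 = 8.63291

8.63291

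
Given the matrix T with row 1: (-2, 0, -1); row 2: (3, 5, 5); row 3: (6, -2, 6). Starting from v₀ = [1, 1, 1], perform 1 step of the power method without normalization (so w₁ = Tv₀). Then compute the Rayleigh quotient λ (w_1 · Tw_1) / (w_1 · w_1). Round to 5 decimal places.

5.57554

w1 = Tv₀ = ((-2)·1 + 0·1 + (-1)·1; 3·1 + 5·1 + 5·1; 6·1 + (-2)·1 + 6·1) = (-3, 13, 10)
Tw1 = (-4, 106, 16)
w1·Tw1 = (-3)·(-4) + 13·106 + 10·16 = 1550; w1·w1 = (-3)·(-3) + 13·13 + 10·10 = 278
λ ≈ 1550/278 = 5.57554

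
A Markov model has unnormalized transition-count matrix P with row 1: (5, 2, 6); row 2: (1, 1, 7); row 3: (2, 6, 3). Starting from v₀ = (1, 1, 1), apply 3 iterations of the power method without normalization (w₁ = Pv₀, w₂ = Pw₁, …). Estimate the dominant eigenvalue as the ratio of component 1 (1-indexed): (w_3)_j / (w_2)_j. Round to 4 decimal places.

10.8792

w1 = Pv₀ = (5·1 + 2·1 + 6·1; 1·1 + 1·1 + 7·1; 2·1 + 6·1 + 3·1) = (13, 9, 11)
w2 = Pw1 = (5·13 + 2·9 + 6·11; 1·13 + 1·9 + 7·11; 2·13 + 6·9 + 3·11) = (149, 99, 113)
w3 = Pw2 = (1621, 1039, 1231)
Ratio at component: 1621 / 149 = 10.8792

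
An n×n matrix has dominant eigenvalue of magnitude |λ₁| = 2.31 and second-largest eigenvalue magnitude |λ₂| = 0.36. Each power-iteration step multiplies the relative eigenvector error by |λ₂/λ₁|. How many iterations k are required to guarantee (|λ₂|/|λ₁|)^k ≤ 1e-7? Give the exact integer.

|λ₂/λ₁| = 0.36/2.31 = 0.15584
Need k ≥ ln(1e-7) / ln(0.15584) = -16.1181 / -1.8589 ≈ 8.671
Smallest integer k satisfying the bound: 9

9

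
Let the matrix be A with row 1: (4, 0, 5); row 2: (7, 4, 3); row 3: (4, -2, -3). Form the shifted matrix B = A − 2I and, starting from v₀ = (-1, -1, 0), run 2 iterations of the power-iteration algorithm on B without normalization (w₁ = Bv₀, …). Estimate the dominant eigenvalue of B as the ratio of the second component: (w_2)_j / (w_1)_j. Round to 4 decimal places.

B = A − 2I has rows (2, 0, 5); (7, 2, 3); (4, -2, -5)
w1 = Bv₀ = (-2, -9, -2)
w2 = Bw1 = (-14, -38, 20)
Ratio: -38/-9 = 4.2222

μ ≈ 4.2222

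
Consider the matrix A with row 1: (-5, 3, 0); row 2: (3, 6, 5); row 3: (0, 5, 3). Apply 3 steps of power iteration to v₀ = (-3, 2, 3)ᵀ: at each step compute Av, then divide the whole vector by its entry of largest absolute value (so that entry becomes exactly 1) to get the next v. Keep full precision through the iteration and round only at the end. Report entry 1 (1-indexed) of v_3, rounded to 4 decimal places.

0.4835

Av0 = (21.00000, 18.00000, 19.00000); divide by 21.00000 → v1 = (1.00000, 0.85714, 0.90476)
Av1 = (-2.42857, 12.66667, 7.00000); divide by 12.66667 → v2 = (-0.19173, 1.00000, 0.55263)
Av2 = (3.95865, 8.18797, 6.65789); divide by 8.18797 → v3 = (0.48347, 1.00000, 0.81313)
Requested entry of v3: 1053/2178 = 0.4835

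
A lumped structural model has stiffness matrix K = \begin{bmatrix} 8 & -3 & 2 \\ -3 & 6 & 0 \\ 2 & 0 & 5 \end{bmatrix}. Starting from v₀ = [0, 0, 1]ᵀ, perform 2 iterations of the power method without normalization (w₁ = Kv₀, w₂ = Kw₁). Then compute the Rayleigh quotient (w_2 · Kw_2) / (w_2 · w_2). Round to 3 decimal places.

8.874

w1 = Kv₀ = (2, 0, 5)
w2 = Kw1 = (26, -6, 29)
Kw2 = (284, -114, 197)
w2·Kw2 = 26·284 + (-6)·(-114) + 29·197 = 13781; w2·w2 = 26·26 + (-6)·(-6) + 29·29 = 1553
λ ≈ 13781/1553 = 8.874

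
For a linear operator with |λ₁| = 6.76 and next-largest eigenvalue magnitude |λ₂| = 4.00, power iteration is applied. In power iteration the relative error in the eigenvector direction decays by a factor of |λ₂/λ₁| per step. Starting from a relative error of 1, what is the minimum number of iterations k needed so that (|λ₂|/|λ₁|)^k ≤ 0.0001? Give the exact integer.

18

|λ₂/λ₁| = 4.00/6.76 = 0.59172
Need k ≥ ln(0.0001) / ln(0.59172) = -9.2103 / -0.5247 ≈ 17.553
Smallest integer k satisfying the bound: 18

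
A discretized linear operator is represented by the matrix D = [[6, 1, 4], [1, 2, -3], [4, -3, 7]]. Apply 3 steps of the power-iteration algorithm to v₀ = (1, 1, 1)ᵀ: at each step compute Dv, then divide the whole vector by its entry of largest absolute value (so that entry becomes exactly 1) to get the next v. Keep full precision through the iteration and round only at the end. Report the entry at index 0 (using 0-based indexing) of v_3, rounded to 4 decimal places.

Dv0 = (11.00000, 0.00000, 8.00000); divide by 11.00000 → v1 = (1.00000, 0.00000, 0.72727)
Dv1 = (8.90909, -1.18182, 9.09091); divide by 9.09091 → v2 = (0.98000, -0.13000, 1.00000)
Dv2 = (9.75000, -2.28000, 11.31000); divide by 11.31000 → v3 = (0.86207, -0.20159, 1.00000)
Requested entry of v3: 975/1131 = 0.8621

0.8621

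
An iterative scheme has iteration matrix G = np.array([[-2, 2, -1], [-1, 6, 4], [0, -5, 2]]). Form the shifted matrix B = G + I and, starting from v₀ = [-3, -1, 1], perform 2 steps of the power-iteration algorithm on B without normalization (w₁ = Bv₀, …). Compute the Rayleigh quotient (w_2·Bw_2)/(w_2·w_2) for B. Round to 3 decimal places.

B = G + I has rows (-1, 2, -1); (-1, 7, 4); (0, -5, 3)
w1 = Bv₀ = (0, 0, 8)
w2 = Bw1 = (-8, 32, 24)
Bw2 = (48, 328, -88)
w2·Bw2 = 8000; w2·w2 = 1664; μ ≈ 8000/1664 = 4.808

μ ≈ 4.808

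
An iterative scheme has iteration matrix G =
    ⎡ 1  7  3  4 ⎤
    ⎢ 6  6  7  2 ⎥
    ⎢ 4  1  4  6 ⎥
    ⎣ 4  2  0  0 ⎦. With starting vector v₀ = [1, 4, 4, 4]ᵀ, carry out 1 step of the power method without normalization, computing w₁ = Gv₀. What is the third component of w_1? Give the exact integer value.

48

w1 = Gv₀ = (57, 66, 48, 12)
The requested component of w1 is 48.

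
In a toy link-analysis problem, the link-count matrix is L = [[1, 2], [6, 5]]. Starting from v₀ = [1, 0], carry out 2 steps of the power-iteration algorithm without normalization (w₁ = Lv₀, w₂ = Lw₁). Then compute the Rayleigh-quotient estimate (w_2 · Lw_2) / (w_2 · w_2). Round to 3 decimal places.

w1 = Lv₀ = (1·1 + 2·0; 6·1 + 5·0) = (1, 6)
w2 = Lw1 = (1·1 + 2·6; 6·1 + 5·6) = (13, 36)
Lw2 = (85, 258)
w2·Lw2 = 13·85 + 36·258 = 10393; w2·w2 = 13·13 + 36·36 = 1465
λ ≈ 10393/1465 = 7.094

7.094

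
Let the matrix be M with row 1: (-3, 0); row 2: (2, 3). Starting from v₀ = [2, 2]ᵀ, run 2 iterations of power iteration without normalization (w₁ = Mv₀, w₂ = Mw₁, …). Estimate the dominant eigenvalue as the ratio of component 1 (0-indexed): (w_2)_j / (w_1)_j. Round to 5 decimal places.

λ ≈ 1.80000

w1 = Mv₀ = ((-3)·2 + 0·2; 2·2 + 3·2) = (-6, 10)
w2 = Mw1 = ((-3)·(-6) + 0·10; 2·(-6) + 3·10) = (18, 18)
Ratio at component: 18 / 10 = 1.80000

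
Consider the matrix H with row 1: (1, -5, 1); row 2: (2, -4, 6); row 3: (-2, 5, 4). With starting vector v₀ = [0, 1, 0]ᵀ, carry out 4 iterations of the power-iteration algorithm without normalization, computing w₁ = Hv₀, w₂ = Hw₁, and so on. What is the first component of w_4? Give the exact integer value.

w1 = Hv₀ = (1·0 + (-5)·1 + 1·0; 2·0 + (-4)·1 + 6·0; (-2)·0 + 5·1 + 4·0) = (-5, -4, 5)
w2 = Hw1 = (1·(-5) + (-5)·(-4) + 1·5; 2·(-5) + (-4)·(-4) + 6·5; (-2)·(-5) + 5·(-4) + 4·5) = (20, 36, 10)
w3 = Hw2 = (-150, -44, 180)
w4 = Hw3 = (250, 956, 800)
The requested component of w4 is 250.

250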